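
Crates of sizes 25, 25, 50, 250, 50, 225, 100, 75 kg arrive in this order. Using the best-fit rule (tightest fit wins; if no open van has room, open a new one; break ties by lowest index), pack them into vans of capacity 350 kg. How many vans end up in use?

3

  25 → van 1 (new)  [load 25/350]
  25 → van 1  [load 50/350]
  50 → van 1  [load 100/350]
  250 → van 1  [load 350/350]
  50 → van 2 (new)  [load 50/350]
  225 → van 2  [load 275/350]
  100 → van 3 (new)  [load 100/350]
  75 → van 2  [load 350/350]
3 vans opened.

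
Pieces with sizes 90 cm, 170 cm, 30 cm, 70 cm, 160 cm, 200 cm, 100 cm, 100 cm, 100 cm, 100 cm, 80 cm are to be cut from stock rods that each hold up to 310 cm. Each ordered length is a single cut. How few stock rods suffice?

4

Total = 200 + 170 + 160 + 100 + 100 + 100 + 100 + 90 + 80 + 70 + 30 = 1200 cm.
Lower bound: ⌈1200/310⌉ = 4 stock rods.
A packing using 4 stock rods:
  stock rod 1: 200 + 100 = 300
  stock rod 2: 170 + 100 + 30 = 300
  stock rod 3: 160 + 80 + 70 = 310
  stock rod 4: 100 + 100 + 90 = 290
This matches the lower bound, so 4 is optimal.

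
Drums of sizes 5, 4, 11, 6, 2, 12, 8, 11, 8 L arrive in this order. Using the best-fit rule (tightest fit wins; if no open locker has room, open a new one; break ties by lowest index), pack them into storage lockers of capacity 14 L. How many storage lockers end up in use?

  5 → locker 1 (new)  [load 5/14]
  4 → locker 1  [load 9/14]
  11 → locker 2 (new)  [load 11/14]
  6 → locker 3 (new)  [load 6/14]
  2 → locker 2  [load 13/14]
  12 → locker 4 (new)  [load 12/14]
  8 → locker 3  [load 14/14]
  11 → locker 5 (new)  [load 11/14]
  8 → locker 6 (new)  [load 8/14]
6 storage lockers opened.

6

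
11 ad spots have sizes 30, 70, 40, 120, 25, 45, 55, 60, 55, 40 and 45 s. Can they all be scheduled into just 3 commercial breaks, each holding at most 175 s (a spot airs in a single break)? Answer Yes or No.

No

Total = 585 s; ⌈585/175⌉ = 4.
At least 4 commercial breaks are required, but only 3 are allowed.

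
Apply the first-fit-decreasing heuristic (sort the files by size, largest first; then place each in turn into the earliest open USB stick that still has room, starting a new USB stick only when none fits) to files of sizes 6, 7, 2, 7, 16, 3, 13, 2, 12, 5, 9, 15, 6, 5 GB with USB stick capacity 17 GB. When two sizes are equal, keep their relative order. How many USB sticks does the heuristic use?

Sorted descending: 16, 15, 13, 12, 9, 7, 7, 6, 6, 5, 5, 3, 2, 2.
  16 → USB stick 1 (new)  [load 16/17]
  15 → USB stick 2 (new)  [load 15/17]
  13 → USB stick 3 (new)  [load 13/17]
  12 → USB stick 4 (new)  [load 12/17]
  9 → USB stick 5 (new)  [load 9/17]
  7 → USB stick 5  [load 16/17]
  7 → USB stick 6 (new)  [load 7/17]
  6 → USB stick 6  [load 13/17]
  6 → USB stick 7 (new)  [load 6/17]
  5 → USB stick 4  [load 17/17]
  5 → USB stick 7  [load 11/17]
  3 → USB stick 3  [load 16/17]
  2 → USB stick 2  [load 17/17]
  2 → USB stick 6  [load 15/17]
7 USB sticks opened.

7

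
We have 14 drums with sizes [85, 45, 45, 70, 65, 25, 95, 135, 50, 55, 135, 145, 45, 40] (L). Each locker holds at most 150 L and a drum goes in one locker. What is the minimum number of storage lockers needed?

Total = 145 + 135 + 135 + 95 + 85 + 70 + 65 + 55 + 50 + 45 + 45 + 45 + 40 + 25 = 1035 L.
Lower bound: ⌈1035/150⌉ = 7 storage lockers.
A packing using 8 storage lockers:
  locker 1: 145 = 145
  locker 2: 135 = 135
  locker 3: 135 = 135
  locker 4: 95 + 55 = 150
  locker 5: 85 + 65 = 150
  locker 6: 70 + 50 + 25 = 145
  locker 7: 45 + 45 + 45 = 135
  locker 8: 40 = 40
No arrangement into 7 storage lockers stays within capacity, so 8 is optimal.

8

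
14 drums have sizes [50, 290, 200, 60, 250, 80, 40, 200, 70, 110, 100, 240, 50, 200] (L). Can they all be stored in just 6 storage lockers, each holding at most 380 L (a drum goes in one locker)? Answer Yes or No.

Yes

A valid assignment using 6 storage lockers:
  locker 1: 290 + 80 = 370
  locker 2: 250 + 110 = 360
  locker 3: 240 + 100 + 40 = 380
  locker 4: 200 + 70 + 60 + 50 = 380
  locker 5: 200 + 50 = 250
  locker 6: 200 = 200
Every load is within 380 L, so 6 storage lockers suffice.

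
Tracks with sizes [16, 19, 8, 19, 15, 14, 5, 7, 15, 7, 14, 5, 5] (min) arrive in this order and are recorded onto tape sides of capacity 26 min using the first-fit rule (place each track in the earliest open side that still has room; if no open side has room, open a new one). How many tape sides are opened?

  16 → side 1 (new)  [load 16/26]
  19 → side 2 (new)  [load 19/26]
  8 → side 1  [load 24/26]
  19 → side 3 (new)  [load 19/26]
  15 → side 4 (new)  [load 15/26]
  14 → side 5 (new)  [load 14/26]
  5 → side 2  [load 24/26]
  7 → side 3  [load 26/26]
  15 → side 6 (new)  [load 15/26]
  7 → side 4  [load 22/26]
  14 → side 7 (new)  [load 14/26]
  5 → side 5  [load 19/26]
  5 → side 5  [load 24/26]
7 tape sides opened.

7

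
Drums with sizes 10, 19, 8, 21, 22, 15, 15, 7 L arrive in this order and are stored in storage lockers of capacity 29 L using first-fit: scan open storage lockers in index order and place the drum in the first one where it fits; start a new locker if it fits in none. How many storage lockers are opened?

  10 → locker 1 (new)  [load 10/29]
  19 → locker 1  [load 29/29]
  8 → locker 2 (new)  [load 8/29]
  21 → locker 2  [load 29/29]
  22 → locker 3 (new)  [load 22/29]
  15 → locker 4 (new)  [load 15/29]
  15 → locker 5 (new)  [load 15/29]
  7 → locker 3  [load 29/29]
5 storage lockers opened.

5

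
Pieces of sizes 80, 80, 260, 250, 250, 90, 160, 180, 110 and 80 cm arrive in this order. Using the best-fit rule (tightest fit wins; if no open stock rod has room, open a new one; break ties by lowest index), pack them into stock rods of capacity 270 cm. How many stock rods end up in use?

6

  80 → stock rod 1 (new)  [load 80/270]
  80 → stock rod 1  [load 160/270]
  260 → stock rod 2 (new)  [load 260/270]
  250 → stock rod 3 (new)  [load 250/270]
  250 → stock rod 4 (new)  [load 250/270]
  90 → stock rod 1  [load 250/270]
  160 → stock rod 5 (new)  [load 160/270]
  180 → stock rod 6 (new)  [load 180/270]
  110 → stock rod 5  [load 270/270]
  80 → stock rod 6  [load 260/270]
6 stock rods opened.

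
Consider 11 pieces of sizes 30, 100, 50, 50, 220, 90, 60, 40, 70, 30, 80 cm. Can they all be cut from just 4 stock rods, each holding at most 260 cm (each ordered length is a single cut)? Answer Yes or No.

Yes

A valid assignment using 4 stock rods:
  stock rod 1: 220 + 40 = 260
  stock rod 2: 100 + 90 + 70 = 260
  stock rod 3: 80 + 60 + 50 + 50 = 240
  stock rod 4: 30 + 30 = 60
Every load is within 260 cm, so 4 stock rods suffice.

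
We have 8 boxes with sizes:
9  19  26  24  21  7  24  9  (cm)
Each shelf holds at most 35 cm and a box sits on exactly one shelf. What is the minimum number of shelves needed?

Total = 26 + 24 + 24 + 21 + 19 + 9 + 9 + 7 = 139 cm.
Lower bound: ⌈139/35⌉ = 4 shelves.
Also, 5 boxes each exceed 35/2 cm, and no two of those can share a shelf, so at least 5 shelves are needed.
A packing using 5 shelves:
  shelf 1: 26 + 9 = 35
  shelf 2: 24 + 9 = 33
  shelf 3: 24 + 7 = 31
  shelf 4: 21 = 21
  shelf 5: 19 = 19
This matches the lower bound, so 5 is optimal.

5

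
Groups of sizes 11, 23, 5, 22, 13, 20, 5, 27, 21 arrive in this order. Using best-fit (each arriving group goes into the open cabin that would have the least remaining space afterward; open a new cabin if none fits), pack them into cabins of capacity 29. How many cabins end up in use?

  11 → cabin 1 (new)  [load 11/29]
  23 → cabin 2 (new)  [load 23/29]
  5 → cabin 2  [load 28/29]
  22 → cabin 3 (new)  [load 22/29]
  13 → cabin 1  [load 24/29]
  20 → cabin 4 (new)  [load 20/29]
  5 → cabin 1  [load 29/29]
  27 → cabin 5 (new)  [load 27/29]
  21 → cabin 6 (new)  [load 21/29]
6 cabins opened.

6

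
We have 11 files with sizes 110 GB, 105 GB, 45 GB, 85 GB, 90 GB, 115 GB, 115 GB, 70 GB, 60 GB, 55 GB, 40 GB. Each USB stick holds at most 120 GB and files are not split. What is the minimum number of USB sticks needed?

Total = 115 + 115 + 110 + 105 + 90 + 85 + 70 + 60 + 55 + 45 + 40 = 890 GB.
Lower bound: ⌈890/120⌉ = 8 USB sticks.
A packing using 9 USB sticks:
  USB stick 1: 115 = 115
  USB stick 2: 115 = 115
  USB stick 3: 110 = 110
  USB stick 4: 105 = 105
  USB stick 5: 90 = 90
  USB stick 6: 85 = 85
  USB stick 7: 70 + 45 = 115
  USB stick 8: 60 + 55 = 115
  USB stick 9: 40 = 40
No arrangement into 8 USB sticks stays within capacity, so 9 is optimal.

9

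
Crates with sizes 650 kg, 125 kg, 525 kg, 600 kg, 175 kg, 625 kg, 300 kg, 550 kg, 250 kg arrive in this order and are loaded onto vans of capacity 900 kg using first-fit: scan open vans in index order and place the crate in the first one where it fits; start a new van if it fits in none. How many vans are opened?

  650 → van 1 (new)  [load 650/900]
  125 → van 1  [load 775/900]
  525 → van 2 (new)  [load 525/900]
  600 → van 3 (new)  [load 600/900]
  175 → van 2  [load 700/900]
  625 → van 4 (new)  [load 625/900]
  300 → van 3  [load 900/900]
  550 → van 5 (new)  [load 550/900]
  250 → van 4  [load 875/900]
5 vans opened.

5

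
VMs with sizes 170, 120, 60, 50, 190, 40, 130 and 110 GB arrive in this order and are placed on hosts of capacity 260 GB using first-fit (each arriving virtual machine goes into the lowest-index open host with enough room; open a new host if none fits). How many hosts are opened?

  170 → host 1 (new)  [load 170/260]
  120 → host 2 (new)  [load 120/260]
  60 → host 1  [load 230/260]
  50 → host 2  [load 170/260]
  190 → host 3 (new)  [load 190/260]
  40 → host 2  [load 210/260]
  130 → host 4 (new)  [load 130/260]
  110 → host 4  [load 240/260]
4 hosts opened.

4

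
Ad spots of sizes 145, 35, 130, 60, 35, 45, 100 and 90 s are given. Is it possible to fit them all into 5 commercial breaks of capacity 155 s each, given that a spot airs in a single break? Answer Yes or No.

A valid assignment using 5 commercial breaks:
  break 1: 145 = 145
  break 2: 130 = 130
  break 3: 100 + 45 = 145
  break 4: 90 + 60 = 150
  break 5: 35 + 35 = 70
Every load is within 155 s, so 5 commercial breaks suffice.

Yes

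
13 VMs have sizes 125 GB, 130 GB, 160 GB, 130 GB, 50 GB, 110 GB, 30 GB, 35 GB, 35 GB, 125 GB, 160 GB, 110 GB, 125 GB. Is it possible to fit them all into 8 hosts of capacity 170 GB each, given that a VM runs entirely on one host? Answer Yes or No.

Total = 1325 GB; ⌈1325/170⌉ = 8.
9 VMs each exceed half the capacity and cannot share a host, forcing at least 9 hosts.
At least 9 hosts are required, but only 8 are allowed.

No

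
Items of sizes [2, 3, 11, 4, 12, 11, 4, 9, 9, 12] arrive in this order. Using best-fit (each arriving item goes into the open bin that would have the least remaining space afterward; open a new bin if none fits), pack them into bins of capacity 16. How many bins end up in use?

6

  2 → bin 1 (new)  [load 2/16]
  3 → bin 1  [load 5/16]
  11 → bin 1  [load 16/16]
  4 → bin 2 (new)  [load 4/16]
  12 → bin 2  [load 16/16]
  11 → bin 3 (new)  [load 11/16]
  4 → bin 3  [load 15/16]
  9 → bin 4 (new)  [load 9/16]
  9 → bin 5 (new)  [load 9/16]
  12 → bin 6 (new)  [load 12/16]
6 bins opened.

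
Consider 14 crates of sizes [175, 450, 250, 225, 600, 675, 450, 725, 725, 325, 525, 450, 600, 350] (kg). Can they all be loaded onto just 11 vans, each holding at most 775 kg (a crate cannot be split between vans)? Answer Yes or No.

A valid assignment using 10 vans:
  van 1: 725 = 725
  van 2: 725 = 725
  van 3: 675 = 675
  van 4: 600 + 175 = 775
  van 5: 600 = 600
  van 6: 525 + 250 = 775
  van 7: 450 + 325 = 775
  van 8: 450 + 225 = 675
  van 9: 450 = 450
  van 10: 350 = 350
That uses only 10 ≤ 11, so 11 vans are enough.

Yes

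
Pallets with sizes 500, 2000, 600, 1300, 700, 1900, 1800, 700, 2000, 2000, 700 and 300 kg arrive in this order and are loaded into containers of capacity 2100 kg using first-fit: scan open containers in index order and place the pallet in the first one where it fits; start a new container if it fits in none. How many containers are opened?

8

  500 → container 1 (new)  [load 500/2100]
  2000 → container 2 (new)  [load 2000/2100]
  600 → container 1  [load 1100/2100]
  1300 → container 3 (new)  [load 1300/2100]
  700 → container 1  [load 1800/2100]
  1900 → container 4 (new)  [load 1900/2100]
  1800 → container 5 (new)  [load 1800/2100]
  700 → container 3  [load 2000/2100]
  2000 → container 6 (new)  [load 2000/2100]
  2000 → container 7 (new)  [load 2000/2100]
  700 → container 8 (new)  [load 700/2100]
  300 → container 1  [load 2100/2100]
8 containers opened.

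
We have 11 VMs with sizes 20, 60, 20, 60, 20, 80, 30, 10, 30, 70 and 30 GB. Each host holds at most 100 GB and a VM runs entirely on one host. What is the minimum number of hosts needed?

Total = 80 + 70 + 60 + 60 + 30 + 30 + 30 + 20 + 20 + 20 + 10 = 430 GB.
Lower bound: ⌈430/100⌉ = 5 hosts.
A packing using 5 hosts:
  host 1: 80 + 20 = 100
  host 2: 70 + 30 = 100
  host 3: 60 + 30 + 10 = 100
  host 4: 60 + 30 = 90
  host 5: 20 + 20 = 40
This matches the lower bound, so 5 is optimal.

5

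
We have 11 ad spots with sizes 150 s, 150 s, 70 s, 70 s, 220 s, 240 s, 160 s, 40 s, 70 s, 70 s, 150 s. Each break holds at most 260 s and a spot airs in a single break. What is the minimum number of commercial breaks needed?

Total = 240 + 220 + 160 + 150 + 150 + 150 + 70 + 70 + 70 + 70 + 40 = 1390 s.
Lower bound: ⌈1390/260⌉ = 6 commercial breaks.
A packing using 6 commercial breaks:
  break 1: 240 = 240
  break 2: 220 + 40 = 260
  break 3: 160 + 70 = 230
  break 4: 150 + 70 = 220
  break 5: 150 + 70 = 220
  break 6: 150 + 70 = 220
This matches the lower bound, so 6 is optimal.

6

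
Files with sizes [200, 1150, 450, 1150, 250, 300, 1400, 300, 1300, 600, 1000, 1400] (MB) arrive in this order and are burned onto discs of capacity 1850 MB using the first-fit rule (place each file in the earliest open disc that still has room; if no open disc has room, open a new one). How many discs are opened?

  200 → disc 1 (new)  [load 200/1850]
  1150 → disc 1  [load 1350/1850]
  450 → disc 1  [load 1800/1850]
  1150 → disc 2 (new)  [load 1150/1850]
  250 → disc 2  [load 1400/1850]
  300 → disc 2  [load 1700/1850]
  1400 → disc 3 (new)  [load 1400/1850]
  300 → disc 3  [load 1700/1850]
  1300 → disc 4 (new)  [load 1300/1850]
  600 → disc 5 (new)  [load 600/1850]
  1000 → disc 5  [load 1600/1850]
  1400 → disc 6 (new)  [load 1400/1850]
6 discs opened.

6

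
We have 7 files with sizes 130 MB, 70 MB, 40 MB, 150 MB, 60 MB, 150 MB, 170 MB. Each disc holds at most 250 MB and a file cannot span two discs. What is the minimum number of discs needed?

4

Total = 170 + 150 + 150 + 130 + 70 + 60 + 40 = 770 MB.
Lower bound: ⌈770/250⌉ = 4 discs.
A packing using 4 discs:
  disc 1: 170 + 70 = 240
  disc 2: 150 + 60 + 40 = 250
  disc 3: 150 = 150
  disc 4: 130 = 130
This matches the lower bound, so 4 is optimal.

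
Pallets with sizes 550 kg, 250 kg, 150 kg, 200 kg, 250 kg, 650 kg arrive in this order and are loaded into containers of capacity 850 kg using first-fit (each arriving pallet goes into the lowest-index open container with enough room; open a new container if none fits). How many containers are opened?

  550 → container 1 (new)  [load 550/850]
  250 → container 1  [load 800/850]
  150 → container 2 (new)  [load 150/850]
  200 → container 2  [load 350/850]
  250 → container 2  [load 600/850]
  650 → container 3 (new)  [load 650/850]
3 containers opened.

3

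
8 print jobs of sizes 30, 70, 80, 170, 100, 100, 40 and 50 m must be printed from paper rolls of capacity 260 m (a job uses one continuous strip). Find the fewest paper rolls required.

Total = 170 + 100 + 100 + 80 + 70 + 50 + 40 + 30 = 640 m.
Lower bound: ⌈640/260⌉ = 3 paper rolls.
A packing using 3 paper rolls:
  roll 1: 170 + 80 = 250
  roll 2: 100 + 100 + 50 = 250
  roll 3: 70 + 40 + 30 = 140
This matches the lower bound, so 3 is optimal.

3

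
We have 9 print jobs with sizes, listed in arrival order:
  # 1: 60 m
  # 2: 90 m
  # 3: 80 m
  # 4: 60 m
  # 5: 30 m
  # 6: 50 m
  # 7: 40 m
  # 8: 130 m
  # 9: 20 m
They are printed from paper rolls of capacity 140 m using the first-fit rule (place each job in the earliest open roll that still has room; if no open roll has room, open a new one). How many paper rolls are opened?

5

  60 → roll 1 (new)  [load 60/140]
  90 → roll 2 (new)  [load 90/140]
  80 → roll 1  [load 140/140]
  60 → roll 3 (new)  [load 60/140]
  30 → roll 2  [load 120/140]
  50 → roll 3  [load 110/140]
  40 → roll 4 (new)  [load 40/140]
  130 → roll 5 (new)  [load 130/140]
  20 → roll 2  [load 140/140]
5 paper rolls opened.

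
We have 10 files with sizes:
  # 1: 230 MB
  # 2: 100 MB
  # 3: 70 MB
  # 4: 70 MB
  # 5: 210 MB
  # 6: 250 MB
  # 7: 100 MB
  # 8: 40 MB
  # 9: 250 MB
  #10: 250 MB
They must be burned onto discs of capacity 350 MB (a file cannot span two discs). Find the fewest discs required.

Total = 250 + 250 + 250 + 230 + 210 + 100 + 100 + 70 + 70 + 40 = 1570 MB.
Lower bound: ⌈1570/350⌉ = 5 discs.
A packing using 5 discs:
  disc 1: 250 + 100 = 350
  disc 2: 250 + 100 = 350
  disc 3: 250 + 70 = 320
  disc 4: 230 + 70 + 40 = 340
  disc 5: 210 = 210
This matches the lower bound, so 5 is optimal.

5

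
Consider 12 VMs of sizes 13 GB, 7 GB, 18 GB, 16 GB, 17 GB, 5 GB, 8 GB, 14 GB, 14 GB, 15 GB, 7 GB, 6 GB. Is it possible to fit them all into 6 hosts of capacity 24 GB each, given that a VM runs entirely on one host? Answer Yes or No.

No

Total = 140 GB; ⌈140/24⌉ = 6.
7 VMs each exceed half the capacity and cannot share a host, forcing at least 7 hosts.
At least 7 hosts are required, but only 6 are allowed.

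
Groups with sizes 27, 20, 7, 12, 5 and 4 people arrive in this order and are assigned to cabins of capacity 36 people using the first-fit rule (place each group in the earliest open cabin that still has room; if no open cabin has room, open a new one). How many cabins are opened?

3

  27 → cabin 1 (new)  [load 27/36]
  20 → cabin 2 (new)  [load 20/36]
  7 → cabin 1  [load 34/36]
  12 → cabin 2  [load 32/36]
  5 → cabin 3 (new)  [load 5/36]
  4 → cabin 2  [load 36/36]
3 cabins opened.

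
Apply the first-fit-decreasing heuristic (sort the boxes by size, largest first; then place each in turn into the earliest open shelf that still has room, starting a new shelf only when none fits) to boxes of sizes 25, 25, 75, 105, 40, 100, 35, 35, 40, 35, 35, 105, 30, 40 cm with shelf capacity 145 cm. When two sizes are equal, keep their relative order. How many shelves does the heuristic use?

Sorted descending: 105, 105, 100, 75, 40, 40, 40, 35, 35, 35, 35, 30, 25, 25.
  105 → shelf 1 (new)  [load 105/145]
  105 → shelf 2 (new)  [load 105/145]
  100 → shelf 3 (new)  [load 100/145]
  75 → shelf 4 (new)  [load 75/145]
  40 → shelf 1  [load 145/145]
  40 → shelf 2  [load 145/145]
  40 → shelf 3  [load 140/145]
  35 → shelf 4  [load 110/145]
  35 → shelf 4  [load 145/145]
  35 → shelf 5 (new)  [load 35/145]
  35 → shelf 5  [load 70/145]
  30 → shelf 5  [load 100/145]
  25 → shelf 5  [load 125/145]
  25 → shelf 6 (new)  [load 25/145]
6 shelves opened.

6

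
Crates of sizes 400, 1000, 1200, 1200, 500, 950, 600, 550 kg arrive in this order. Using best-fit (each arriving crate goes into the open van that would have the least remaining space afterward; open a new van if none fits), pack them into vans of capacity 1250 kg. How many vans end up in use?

6

  400 → van 1 (new)  [load 400/1250]
  1000 → van 2 (new)  [load 1000/1250]
  1200 → van 3 (new)  [load 1200/1250]
  1200 → van 4 (new)  [load 1200/1250]
  500 → van 1  [load 900/1250]
  950 → van 5 (new)  [load 950/1250]
  600 → van 6 (new)  [load 600/1250]
  550 → van 6  [load 1150/1250]
6 vans opened.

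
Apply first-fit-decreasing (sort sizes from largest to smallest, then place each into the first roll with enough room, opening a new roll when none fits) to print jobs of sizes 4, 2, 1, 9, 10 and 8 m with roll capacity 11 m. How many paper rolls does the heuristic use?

4

Sorted descending: 10, 9, 8, 4, 2, 1.
  10 → roll 1 (new)  [load 10/11]
  9 → roll 2 (new)  [load 9/11]
  8 → roll 3 (new)  [load 8/11]
  4 → roll 4 (new)  [load 4/11]
  2 → roll 2  [load 11/11]
  1 → roll 1  [load 11/11]
4 paper rolls opened.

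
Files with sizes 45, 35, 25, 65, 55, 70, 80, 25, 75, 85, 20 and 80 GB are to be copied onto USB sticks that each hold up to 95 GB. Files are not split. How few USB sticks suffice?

Total = 85 + 80 + 80 + 75 + 70 + 65 + 55 + 45 + 35 + 25 + 25 + 20 = 660 GB.
Lower bound: ⌈660/95⌉ = 7 USB sticks.
A packing using 8 USB sticks:
  USB stick 1: 85 = 85
  USB stick 2: 80 = 80
  USB stick 3: 80 = 80
  USB stick 4: 75 + 20 = 95
  USB stick 5: 70 + 25 = 95
  USB stick 6: 65 + 25 = 90
  USB stick 7: 55 + 35 = 90
  USB stick 8: 45 = 45
No arrangement into 7 USB sticks stays within capacity, so 8 is optimal.

8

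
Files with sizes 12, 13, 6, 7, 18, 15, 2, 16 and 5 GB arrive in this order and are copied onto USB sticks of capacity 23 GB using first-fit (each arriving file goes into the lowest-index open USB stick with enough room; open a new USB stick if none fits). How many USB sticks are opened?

  12 → USB stick 1 (new)  [load 12/23]
  13 → USB stick 2 (new)  [load 13/23]
  6 → USB stick 1  [load 18/23]
  7 → USB stick 2  [load 20/23]
  18 → USB stick 3 (new)  [load 18/23]
  15 → USB stick 4 (new)  [load 15/23]
  2 → USB stick 1  [load 20/23]
  16 → USB stick 5 (new)  [load 16/23]
  5 → USB stick 3  [load 23/23]
5 USB sticks opened.

5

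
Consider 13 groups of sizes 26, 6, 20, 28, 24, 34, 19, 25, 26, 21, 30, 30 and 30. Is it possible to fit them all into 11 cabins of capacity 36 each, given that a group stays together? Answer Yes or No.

No

Total = 319; ⌈319/36⌉ = 9.
12 groups each exceed half the capacity and cannot share a cabin, forcing at least 12 cabins.
At least 12 cabins are required, but only 11 are allowed.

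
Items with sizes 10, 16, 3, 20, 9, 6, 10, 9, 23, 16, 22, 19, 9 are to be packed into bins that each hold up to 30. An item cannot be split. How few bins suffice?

7

Total = 23 + 22 + 20 + 19 + 16 + 16 + 10 + 10 + 9 + 9 + 9 + 6 + 3 = 172.
Lower bound: ⌈172/30⌉ = 6 bins.
A packing using 7 bins:
  bin 1: 23 + 6 = 29
  bin 2: 22 + 3 = 25
  bin 3: 20 + 10 = 30
  bin 4: 19 + 10 = 29
  bin 5: 16 + 9 = 25
  bin 6: 16 + 9 = 25
  bin 7: 9 = 9
No arrangement into 6 bins stays within capacity, so 7 is optimal.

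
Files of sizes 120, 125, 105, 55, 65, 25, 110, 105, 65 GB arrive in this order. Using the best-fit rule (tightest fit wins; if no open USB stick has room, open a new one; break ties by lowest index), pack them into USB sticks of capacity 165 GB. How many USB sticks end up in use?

6

  120 → USB stick 1 (new)  [load 120/165]
  125 → USB stick 2 (new)  [load 125/165]
  105 → USB stick 3 (new)  [load 105/165]
  55 → USB stick 3  [load 160/165]
  65 → USB stick 4 (new)  [load 65/165]
  25 → USB stick 2  [load 150/165]
  110 → USB stick 5 (new)  [load 110/165]
  105 → USB stick 6 (new)  [load 105/165]
  65 → USB stick 4  [load 130/165]
6 USB sticks opened.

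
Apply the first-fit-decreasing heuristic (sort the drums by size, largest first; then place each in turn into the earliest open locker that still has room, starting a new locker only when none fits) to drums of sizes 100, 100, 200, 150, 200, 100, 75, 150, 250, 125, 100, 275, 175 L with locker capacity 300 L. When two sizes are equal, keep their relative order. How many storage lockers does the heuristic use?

Sorted descending: 275, 250, 200, 200, 175, 150, 150, 125, 100, 100, 100, 100, 75.
  275 → locker 1 (new)  [load 275/300]
  250 → locker 2 (new)  [load 250/300]
  200 → locker 3 (new)  [load 200/300]
  200 → locker 4 (new)  [load 200/300]
  175 → locker 5 (new)  [load 175/300]
  150 → locker 6 (new)  [load 150/300]
  150 → locker 6  [load 300/300]
  125 → locker 5  [load 300/300]
  100 → locker 3  [load 300/300]
  100 → locker 4  [load 300/300]
  100 → locker 7 (new)  [load 100/300]
  100 → locker 7  [load 200/300]
  75 → locker 7  [load 275/300]
7 storage lockers opened.

7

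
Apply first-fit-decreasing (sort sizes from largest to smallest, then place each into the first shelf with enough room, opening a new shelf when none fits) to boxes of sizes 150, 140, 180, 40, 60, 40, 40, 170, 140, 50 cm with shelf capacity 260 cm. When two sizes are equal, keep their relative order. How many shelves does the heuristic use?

Sorted descending: 180, 170, 150, 140, 140, 60, 50, 40, 40, 40.
  180 → shelf 1 (new)  [load 180/260]
  170 → shelf 2 (new)  [load 170/260]
  150 → shelf 3 (new)  [load 150/260]
  140 → shelf 4 (new)  [load 140/260]
  140 → shelf 5 (new)  [load 140/260]
  60 → shelf 1  [load 240/260]
  50 → shelf 2  [load 220/260]
  40 → shelf 2  [load 260/260]
  40 → shelf 3  [load 190/260]
  40 → shelf 3  [load 230/260]
5 shelves opened.

5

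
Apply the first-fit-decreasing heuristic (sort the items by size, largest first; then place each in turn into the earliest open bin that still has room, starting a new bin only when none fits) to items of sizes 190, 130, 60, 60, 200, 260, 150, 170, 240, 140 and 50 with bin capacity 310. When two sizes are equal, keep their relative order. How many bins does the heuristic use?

6

Sorted descending: 260, 240, 200, 190, 170, 150, 140, 130, 60, 60, 50.
  260 → bin 1 (new)  [load 260/310]
  240 → bin 2 (new)  [load 240/310]
  200 → bin 3 (new)  [load 200/310]
  190 → bin 4 (new)  [load 190/310]
  170 → bin 5 (new)  [load 170/310]
  150 → bin 6 (new)  [load 150/310]
  140 → bin 5  [load 310/310]
  130 → bin 6  [load 280/310]
  60 → bin 2  [load 300/310]
  60 → bin 3  [load 260/310]
  50 → bin 1  [load 310/310]
6 bins opened.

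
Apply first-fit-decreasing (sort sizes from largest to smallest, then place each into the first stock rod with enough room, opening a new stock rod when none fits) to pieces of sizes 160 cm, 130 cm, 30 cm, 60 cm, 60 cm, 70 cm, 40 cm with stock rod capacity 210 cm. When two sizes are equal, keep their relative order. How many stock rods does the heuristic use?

Sorted descending: 160, 130, 70, 60, 60, 40, 30.
  160 → stock rod 1 (new)  [load 160/210]
  130 → stock rod 2 (new)  [load 130/210]
  70 → stock rod 2  [load 200/210]
  60 → stock rod 3 (new)  [load 60/210]
  60 → stock rod 3  [load 120/210]
  40 → stock rod 1  [load 200/210]
  30 → stock rod 3  [load 150/210]
3 stock rods opened.

3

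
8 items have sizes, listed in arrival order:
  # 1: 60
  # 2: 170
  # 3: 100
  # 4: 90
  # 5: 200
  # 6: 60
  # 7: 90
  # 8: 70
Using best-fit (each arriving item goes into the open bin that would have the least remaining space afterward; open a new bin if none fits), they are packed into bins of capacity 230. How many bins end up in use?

  60 → bin 1 (new)  [load 60/230]
  170 → bin 1  [load 230/230]
  100 → bin 2 (new)  [load 100/230]
  90 → bin 2  [load 190/230]
  200 → bin 3 (new)  [load 200/230]
  60 → bin 4 (new)  [load 60/230]
  90 → bin 4  [load 150/230]
  70 → bin 4  [load 220/230]
4 bins opened.

4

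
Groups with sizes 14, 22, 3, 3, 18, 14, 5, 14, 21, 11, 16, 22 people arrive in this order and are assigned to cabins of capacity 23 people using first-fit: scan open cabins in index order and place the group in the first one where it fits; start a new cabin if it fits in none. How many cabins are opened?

9

  14 → cabin 1 (new)  [load 14/23]
  22 → cabin 2 (new)  [load 22/23]
  3 → cabin 1  [load 17/23]
  3 → cabin 1  [load 20/23]
  18 → cabin 3 (new)  [load 18/23]
  14 → cabin 4 (new)  [load 14/23]
  5 → cabin 3  [load 23/23]
  14 → cabin 5 (new)  [load 14/23]
  21 → cabin 6 (new)  [load 21/23]
  11 → cabin 7 (new)  [load 11/23]
  16 → cabin 8 (new)  [load 16/23]
  22 → cabin 9 (new)  [load 22/23]
9 cabins opened.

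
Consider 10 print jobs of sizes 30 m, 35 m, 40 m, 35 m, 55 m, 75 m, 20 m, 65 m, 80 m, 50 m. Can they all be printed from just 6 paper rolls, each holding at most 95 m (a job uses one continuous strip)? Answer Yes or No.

Yes

A valid assignment using 6 paper rolls:
  roll 1: 80 = 80
  roll 2: 75 + 20 = 95
  roll 3: 65 + 30 = 95
  roll 4: 55 + 40 = 95
  roll 5: 50 + 35 = 85
  roll 6: 35 = 35
Every load is within 95 m, so 6 paper rolls suffice.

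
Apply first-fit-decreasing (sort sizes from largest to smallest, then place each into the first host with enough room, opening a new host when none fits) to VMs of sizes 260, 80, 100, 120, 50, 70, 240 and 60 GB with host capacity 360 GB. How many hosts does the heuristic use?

3

Sorted descending: 260, 240, 120, 100, 80, 70, 60, 50.
  260 → host 1 (new)  [load 260/360]
  240 → host 2 (new)  [load 240/360]
  120 → host 2  [load 360/360]
  100 → host 1  [load 360/360]
  80 → host 3 (new)  [load 80/360]
  70 → host 3  [load 150/360]
  60 → host 3  [load 210/360]
  50 → host 3  [load 260/360]
3 hosts opened.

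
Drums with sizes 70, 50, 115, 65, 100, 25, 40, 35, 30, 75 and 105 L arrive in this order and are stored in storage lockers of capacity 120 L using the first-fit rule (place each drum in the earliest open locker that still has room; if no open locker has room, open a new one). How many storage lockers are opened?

7

  70 → locker 1 (new)  [load 70/120]
  50 → locker 1  [load 120/120]
  115 → locker 2 (new)  [load 115/120]
  65 → locker 3 (new)  [load 65/120]
  100 → locker 4 (new)  [load 100/120]
  25 → locker 3  [load 90/120]
  40 → locker 5 (new)  [load 40/120]
  35 → locker 5  [load 75/120]
  30 → locker 3  [load 120/120]
  75 → locker 6 (new)  [load 75/120]
  105 → locker 7 (new)  [load 105/120]
7 storage lockers opened.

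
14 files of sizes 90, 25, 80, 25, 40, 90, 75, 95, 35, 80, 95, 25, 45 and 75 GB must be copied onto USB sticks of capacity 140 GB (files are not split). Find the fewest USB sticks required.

Total = 95 + 95 + 90 + 90 + 80 + 80 + 75 + 75 + 45 + 40 + 35 + 25 + 25 + 25 = 875 GB.
Lower bound: ⌈875/140⌉ = 7 USB sticks.
Also, 8 files each exceed 70 GB, and no two of those can share a USB stick, so at least 8 USB sticks are needed.
A packing using 8 USB sticks:
  USB stick 1: 95 + 45 = 140
  USB stick 2: 95 + 40 = 135
  USB stick 3: 90 + 35 = 125
  USB stick 4: 90 + 25 + 25 = 140
  USB stick 5: 80 + 25 = 105
  USB stick 6: 80 = 80
  USB stick 7: 75 = 75
  USB stick 8: 75 = 75
This matches the lower bound, so 8 is optimal.

8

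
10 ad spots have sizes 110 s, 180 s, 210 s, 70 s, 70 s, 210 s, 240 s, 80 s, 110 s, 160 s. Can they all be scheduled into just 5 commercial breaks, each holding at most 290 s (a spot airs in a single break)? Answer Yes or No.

No

Total = 1440 s; ⌈1440/290⌉ = 5.
The bound of 5 does not rule out 5, but exhaustive search shows no assignment into 5 commercial breaks of capacity 290 s exists — the minimum is 6.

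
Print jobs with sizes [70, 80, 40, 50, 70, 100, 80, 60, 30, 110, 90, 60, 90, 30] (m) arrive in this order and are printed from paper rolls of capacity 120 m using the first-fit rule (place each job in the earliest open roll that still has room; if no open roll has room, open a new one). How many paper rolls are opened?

9

  70 → roll 1 (new)  [load 70/120]
  80 → roll 2 (new)  [load 80/120]
  40 → roll 1  [load 110/120]
  50 → roll 3 (new)  [load 50/120]
  70 → roll 3  [load 120/120]
  100 → roll 4 (new)  [load 100/120]
  80 → roll 5 (new)  [load 80/120]
  60 → roll 6 (new)  [load 60/120]
  30 → roll 2  [load 110/120]
  110 → roll 7 (new)  [load 110/120]
  90 → roll 8 (new)  [load 90/120]
  60 → roll 6  [load 120/120]
  90 → roll 9 (new)  [load 90/120]
  30 → roll 5  [load 110/120]
9 paper rolls opened.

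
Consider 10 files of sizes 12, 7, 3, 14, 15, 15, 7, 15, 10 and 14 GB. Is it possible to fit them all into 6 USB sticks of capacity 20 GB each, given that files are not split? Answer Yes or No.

Total = 112 GB; ⌈112/20⌉ = 6.
The bound of 6 does not rule out 6, but exhaustive search shows no assignment into 6 USB sticks of capacity 20 GB exists — the minimum is 7.

No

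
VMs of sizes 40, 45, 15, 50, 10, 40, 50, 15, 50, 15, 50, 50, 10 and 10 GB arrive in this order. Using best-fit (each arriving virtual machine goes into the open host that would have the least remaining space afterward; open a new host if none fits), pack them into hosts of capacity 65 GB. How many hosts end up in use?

8

  40 → host 1 (new)  [load 40/65]
  45 → host 2 (new)  [load 45/65]
  15 → host 2  [load 60/65]
  50 → host 3 (new)  [load 50/65]
  10 → host 3  [load 60/65]
  40 → host 4 (new)  [load 40/65]
  50 → host 5 (new)  [load 50/65]
  15 → host 5  [load 65/65]
  50 → host 6 (new)  [load 50/65]
  15 → host 6  [load 65/65]
  50 → host 7 (new)  [load 50/65]
  50 → host 8 (new)  [load 50/65]
  10 → host 7  [load 60/65]
  10 → host 8  [load 60/65]
8 hosts opened.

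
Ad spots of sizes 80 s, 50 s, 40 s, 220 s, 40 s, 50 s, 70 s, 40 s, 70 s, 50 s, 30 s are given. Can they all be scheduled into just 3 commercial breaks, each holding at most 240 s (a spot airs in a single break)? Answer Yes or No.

No

Total = 740 s; ⌈740/240⌉ = 4.
At least 4 commercial breaks are required, but only 3 are allowed.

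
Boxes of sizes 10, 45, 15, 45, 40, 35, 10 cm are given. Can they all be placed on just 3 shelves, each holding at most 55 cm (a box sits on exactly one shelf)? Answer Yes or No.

No

Total = 200 cm; ⌈200/55⌉ = 4.
At least 4 shelves are required, but only 3 are allowed.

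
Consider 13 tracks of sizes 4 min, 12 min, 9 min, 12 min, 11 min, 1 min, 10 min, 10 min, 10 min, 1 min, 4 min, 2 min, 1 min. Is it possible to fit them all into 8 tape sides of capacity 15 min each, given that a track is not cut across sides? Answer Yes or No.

Yes

A valid assignment using 7 tape sides:
  side 1: 12 + 2 + 1 = 15
  side 2: 12 + 1 + 1 = 14
  side 3: 11 + 4 = 15
  side 4: 10 + 4 = 14
  side 5: 10 = 10
  side 6: 10 = 10
  side 7: 9 = 9
That uses only 7 ≤ 8, so 8 tape sides are enough.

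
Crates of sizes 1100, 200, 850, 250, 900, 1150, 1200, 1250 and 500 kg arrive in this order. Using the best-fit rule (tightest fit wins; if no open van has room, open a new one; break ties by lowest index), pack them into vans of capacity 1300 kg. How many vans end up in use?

  1100 → van 1 (new)  [load 1100/1300]
  200 → van 1  [load 1300/1300]
  850 → van 2 (new)  [load 850/1300]
  250 → van 2  [load 1100/1300]
  900 → van 3 (new)  [load 900/1300]
  1150 → van 4 (new)  [load 1150/1300]
  1200 → van 5 (new)  [load 1200/1300]
  1250 → van 6 (new)  [load 1250/1300]
  500 → van 7 (new)  [load 500/1300]
7 vans opened.

7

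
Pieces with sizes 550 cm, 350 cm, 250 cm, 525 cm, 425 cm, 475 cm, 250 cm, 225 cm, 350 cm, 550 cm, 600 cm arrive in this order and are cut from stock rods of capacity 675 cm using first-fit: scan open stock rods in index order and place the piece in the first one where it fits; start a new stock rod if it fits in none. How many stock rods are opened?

  550 → stock rod 1 (new)  [load 550/675]
  350 → stock rod 2 (new)  [load 350/675]
  250 → stock rod 2  [load 600/675]
  525 → stock rod 3 (new)  [load 525/675]
  425 → stock rod 4 (new)  [load 425/675]
  475 → stock rod 5 (new)  [load 475/675]
  250 → stock rod 4  [load 675/675]
  225 → stock rod 6 (new)  [load 225/675]
  350 → stock rod 6  [load 575/675]
  550 → stock rod 7 (new)  [load 550/675]
  600 → stock rod 8 (new)  [load 600/675]
8 stock rods opened.

8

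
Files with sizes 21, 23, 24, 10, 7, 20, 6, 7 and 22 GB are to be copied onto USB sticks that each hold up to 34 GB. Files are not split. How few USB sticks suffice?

5

Total = 24 + 23 + 22 + 21 + 20 + 10 + 7 + 7 + 6 = 140 GB.
Lower bound: ⌈140/34⌉ = 5 USB sticks.
A packing using 5 USB sticks:
  USB stick 1: 24 + 10 = 34
  USB stick 2: 23 + 7 = 30
  USB stick 3: 22 + 7 = 29
  USB stick 4: 21 + 6 = 27
  USB stick 5: 20 = 20
This matches the lower bound, so 5 is optimal.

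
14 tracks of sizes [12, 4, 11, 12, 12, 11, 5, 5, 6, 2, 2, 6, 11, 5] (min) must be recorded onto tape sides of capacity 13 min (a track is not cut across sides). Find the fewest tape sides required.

9

Total = 12 + 12 + 12 + 11 + 11 + 11 + 6 + 6 + 5 + 5 + 5 + 4 + 2 + 2 = 104 min.
Lower bound: ⌈104/13⌉ = 8 tape sides.
A packing using 9 tape sides:
  side 1: 12 = 12
  side 2: 12 = 12
  side 3: 12 = 12
  side 4: 11 + 2 = 13
  side 5: 11 + 2 = 13
  side 6: 11 = 11
  side 7: 6 + 6 = 12
  side 8: 5 + 5 = 10
  side 9: 5 + 4 = 9
No arrangement into 8 tape sides stays within capacity, so 9 is optimal.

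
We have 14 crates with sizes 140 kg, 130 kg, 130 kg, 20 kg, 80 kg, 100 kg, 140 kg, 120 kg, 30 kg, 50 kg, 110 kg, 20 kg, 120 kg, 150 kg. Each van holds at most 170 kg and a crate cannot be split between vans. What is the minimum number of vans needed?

10

Total = 150 + 140 + 140 + 130 + 130 + 120 + 120 + 110 + 100 + 80 + 50 + 30 + 20 + 20 = 1340 kg.
Lower bound: ⌈1340/170⌉ = 8 vans.
Also, 9 crates each exceed 85 kg, and no two of those can share a van, so at least 9 vans are needed.
A packing using 10 vans:
  van 1: 150 + 20 = 170
  van 2: 140 + 30 = 170
  van 3: 140 + 20 = 160
  van 4: 130 = 130
  van 5: 130 = 130
  van 6: 120 + 50 = 170
  van 7: 120 = 120
  van 8: 110 = 110
  van 9: 100 = 100
  van 10: 80 = 80
No arrangement into 9 vans stays within capacity, so 10 is optimal.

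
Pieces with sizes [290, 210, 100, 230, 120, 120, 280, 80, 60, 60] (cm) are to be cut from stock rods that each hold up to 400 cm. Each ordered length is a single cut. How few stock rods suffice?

Total = 290 + 280 + 230 + 210 + 120 + 120 + 100 + 80 + 60 + 60 = 1550 cm.
Lower bound: ⌈1550/400⌉ = 4 stock rods.
A packing using 4 stock rods:
  stock rod 1: 290 + 100 = 390
  stock rod 2: 280 + 120 = 400
  stock rod 3: 230 + 80 + 60 = 370
  stock rod 4: 210 + 120 + 60 = 390
This matches the lower bound, so 4 is optimal.

4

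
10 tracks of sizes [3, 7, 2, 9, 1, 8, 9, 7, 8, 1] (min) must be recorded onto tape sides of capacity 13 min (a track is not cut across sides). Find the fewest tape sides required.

Total = 9 + 9 + 8 + 8 + 7 + 7 + 3 + 2 + 1 + 1 = 55 min.
Lower bound: ⌈55/13⌉ = 5 tape sides.
Also, 6 tracks each exceed 13/2 min, and no two of those can share a side, so at least 6 tape sides are needed.
A packing using 6 tape sides:
  side 1: 9 + 3 + 1 = 13
  side 2: 9 + 2 + 1 = 12
  side 3: 8 = 8
  side 4: 8 = 8
  side 5: 7 = 7
  side 6: 7 = 7
This matches the lower bound, so 6 is optimal.

6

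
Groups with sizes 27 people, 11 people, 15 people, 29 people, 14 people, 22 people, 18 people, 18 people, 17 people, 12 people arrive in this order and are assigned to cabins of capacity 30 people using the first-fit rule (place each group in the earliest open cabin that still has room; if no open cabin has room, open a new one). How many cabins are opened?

8

  27 → cabin 1 (new)  [load 27/30]
  11 → cabin 2 (new)  [load 11/30]
  15 → cabin 2  [load 26/30]
  29 → cabin 3 (new)  [load 29/30]
  14 → cabin 4 (new)  [load 14/30]
  22 → cabin 5 (new)  [load 22/30]
  18 → cabin 6 (new)  [load 18/30]
  18 → cabin 7 (new)  [load 18/30]
  17 → cabin 8 (new)  [load 17/30]
  12 → cabin 4  [load 26/30]
8 cabins opened.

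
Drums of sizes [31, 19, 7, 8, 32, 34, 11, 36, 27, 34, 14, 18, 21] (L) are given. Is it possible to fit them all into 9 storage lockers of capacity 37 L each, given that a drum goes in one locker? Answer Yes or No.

A valid assignment using 9 storage lockers:
  locker 1: 36 = 36
  locker 2: 34 = 34
  locker 3: 34 = 34
  locker 4: 32 = 32
  locker 5: 31 = 31
  locker 6: 27 + 8 = 35
  locker 7: 21 + 14 = 35
  locker 8: 19 + 18 = 37
  locker 9: 11 + 7 = 18
Every load is within 37 L, so 9 storage lockers suffice.

Yes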